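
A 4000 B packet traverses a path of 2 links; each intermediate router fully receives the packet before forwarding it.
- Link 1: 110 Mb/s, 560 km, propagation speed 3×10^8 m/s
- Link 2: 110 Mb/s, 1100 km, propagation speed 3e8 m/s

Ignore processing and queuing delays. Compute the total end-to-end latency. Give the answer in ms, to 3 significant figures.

L = 4000 × 8 = 32000 bits.
Transmission delay per hop = L/R = 32000/110000000 = 0.290909 ms; 2 hops → 0.581818 ms.
Propagation delays (d/s per hop): 1.86667, 3.66667 ms; sum = 5.53333 ms.
End-to-end = 6.12 ms.

6.12 ms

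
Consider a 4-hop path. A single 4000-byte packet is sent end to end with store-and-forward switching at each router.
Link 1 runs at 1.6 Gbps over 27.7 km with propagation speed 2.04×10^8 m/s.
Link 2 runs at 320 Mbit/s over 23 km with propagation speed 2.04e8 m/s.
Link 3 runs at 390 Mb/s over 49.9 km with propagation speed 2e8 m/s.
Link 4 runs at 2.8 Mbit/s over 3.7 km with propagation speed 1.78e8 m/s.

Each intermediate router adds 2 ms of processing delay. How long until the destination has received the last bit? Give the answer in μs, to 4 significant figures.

18150 μs

L = 4000 × 8 = 32000 bits.
Transmission delays (L/R per hop): 20, 100, 82.0513, 11428.6 μs; sum = 11630.6 μs.
Propagation delays (d/s per hop): 135.784, 112.745, 249.5, 20.7865 μs; sum = 518.816 μs.
Processing at 3 router(s): 3 × 2 ms = 6000 μs.
End-to-end = 18150 μs.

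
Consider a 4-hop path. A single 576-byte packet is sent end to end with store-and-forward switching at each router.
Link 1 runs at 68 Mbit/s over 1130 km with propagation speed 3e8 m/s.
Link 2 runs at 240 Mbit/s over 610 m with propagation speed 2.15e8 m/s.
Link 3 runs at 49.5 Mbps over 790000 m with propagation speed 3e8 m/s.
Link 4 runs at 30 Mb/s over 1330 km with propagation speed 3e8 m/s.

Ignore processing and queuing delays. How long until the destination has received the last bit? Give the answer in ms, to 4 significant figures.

11.17 ms

L = 576 × 8 = 4608 bits.
Transmission delays (L/R per hop): 0.0677647, 0.0192, 0.0930909, 0.1536 ms; sum = 0.333656 ms.
Propagation delays (d/s per hop): 3.76667, 0.00283721, 2.63333, 4.43333 ms; sum = 10.8362 ms.
End-to-end = 11.17 ms.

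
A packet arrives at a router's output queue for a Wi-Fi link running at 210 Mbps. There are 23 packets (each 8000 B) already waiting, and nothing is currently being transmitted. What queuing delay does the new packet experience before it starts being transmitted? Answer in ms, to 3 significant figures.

Each queued packet: L/R = 64000/210000000 = 0.304762 ms.
23 queued → 7.00952 ms.
Queuing delay = 7.01 ms.

7.01 ms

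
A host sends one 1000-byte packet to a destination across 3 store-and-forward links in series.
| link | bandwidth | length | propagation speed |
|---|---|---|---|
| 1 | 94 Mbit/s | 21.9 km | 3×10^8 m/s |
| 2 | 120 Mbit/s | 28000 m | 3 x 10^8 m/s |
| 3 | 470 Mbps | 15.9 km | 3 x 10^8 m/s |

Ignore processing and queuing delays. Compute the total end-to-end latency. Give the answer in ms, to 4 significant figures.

0.3881 ms

L = 1000 × 8 = 8000 bits.
Transmission delays (L/R per hop): 0.0851064, 0.0666667, 0.0170213 ms; sum = 0.168794 ms.
Propagation delays (d/s per hop): 0.073, 0.0933333, 0.053 ms; sum = 0.219333 ms.
End-to-end = 0.3881 ms.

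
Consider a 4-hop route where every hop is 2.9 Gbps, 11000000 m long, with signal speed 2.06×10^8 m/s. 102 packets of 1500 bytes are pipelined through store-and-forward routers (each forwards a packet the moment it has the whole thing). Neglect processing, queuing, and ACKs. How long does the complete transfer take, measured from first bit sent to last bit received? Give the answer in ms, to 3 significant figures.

214 ms

Per-hop transmission t_tx = L/R = 12000/2900000000 = 0.00413793 ms.
Per-hop propagation t_prop = 11000000/206000000 = 53.3981 ms.
Pipeline fill: first packet needs 4·t_tx to clear all hops; remaining 101 packets each add one t_tx.
Total = (4+102-1)·t_tx + 4·t_prop = 105·0.00413793 + 4·53.3981 = 214 ms.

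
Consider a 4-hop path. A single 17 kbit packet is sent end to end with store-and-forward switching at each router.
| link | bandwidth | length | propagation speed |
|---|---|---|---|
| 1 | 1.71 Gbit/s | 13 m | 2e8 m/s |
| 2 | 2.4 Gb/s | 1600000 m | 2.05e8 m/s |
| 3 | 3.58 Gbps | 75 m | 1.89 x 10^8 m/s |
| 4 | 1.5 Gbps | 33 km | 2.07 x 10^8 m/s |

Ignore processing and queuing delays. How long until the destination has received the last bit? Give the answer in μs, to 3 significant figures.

L = 17000 bits.
Transmission delays (L/R per hop): 9.94152, 7.08333, 4.7486, 11.3333 μs; sum = 33.1068 μs.
Propagation delays (d/s per hop): 0.065, 7804.88, 0.396825, 159.42 μs; sum = 7964.76 μs.
End-to-end = 8000 μs.

8000 μs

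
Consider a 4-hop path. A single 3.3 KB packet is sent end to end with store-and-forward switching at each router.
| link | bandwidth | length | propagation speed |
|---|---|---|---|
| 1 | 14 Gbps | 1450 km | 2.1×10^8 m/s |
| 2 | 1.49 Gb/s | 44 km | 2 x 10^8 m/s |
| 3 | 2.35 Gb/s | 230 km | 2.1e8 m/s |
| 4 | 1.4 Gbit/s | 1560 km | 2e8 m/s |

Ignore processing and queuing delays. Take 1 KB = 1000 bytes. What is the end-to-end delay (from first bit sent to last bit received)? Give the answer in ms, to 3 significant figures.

16.1 ms

L = 26400 bits.
Transmission delays (L/R per hop): 0.00188571, 0.0177181, 0.011234, 0.0188571 ms; sum = 0.049695 ms.
Propagation delays (d/s per hop): 6.90476, 0.22, 1.09524, 7.8 ms; sum = 16.02 ms.
End-to-end = 16.1 ms.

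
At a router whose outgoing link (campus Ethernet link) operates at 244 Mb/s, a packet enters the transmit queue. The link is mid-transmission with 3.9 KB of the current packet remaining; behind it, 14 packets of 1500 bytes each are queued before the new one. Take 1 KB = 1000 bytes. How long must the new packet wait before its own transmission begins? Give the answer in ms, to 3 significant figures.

Each queued packet: L/R = 12000/244000000 = 0.0491803 ms.
14 queued → 0.688525 ms.
Plus remaining 31200 bits of current packet: 0.127869 ms.
Queuing delay = 0.816 ms.

0.816 ms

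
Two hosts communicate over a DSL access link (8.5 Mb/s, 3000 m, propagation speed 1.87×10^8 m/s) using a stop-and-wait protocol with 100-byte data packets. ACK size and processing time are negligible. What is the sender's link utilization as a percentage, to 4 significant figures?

t_tx = L/R = 800/8500000 = 9.41176e-05 s.
t_prop = 3000/187000000 = 1.60428e-05 s; RTT = 3.20856e-05 s.
Cycle = t_tx + RTT = 0.000126203 s.
Utilization = t_tx / cycle = 9.41176e-05/0.000126203 = 74.58 %.

74.58 %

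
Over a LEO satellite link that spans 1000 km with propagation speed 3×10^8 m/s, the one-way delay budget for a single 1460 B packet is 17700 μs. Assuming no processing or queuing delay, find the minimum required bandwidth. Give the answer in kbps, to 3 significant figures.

L = 11680 bits.
Propagation delay = 1000000 / 300000000 = 3333.33 μs.
Transmission budget = 17700 − 3333.33 = 14366.7 μs.
R ≥ L / t_tx = 11680 bits / 0.0143667 s = 813 kbps.

813 kbps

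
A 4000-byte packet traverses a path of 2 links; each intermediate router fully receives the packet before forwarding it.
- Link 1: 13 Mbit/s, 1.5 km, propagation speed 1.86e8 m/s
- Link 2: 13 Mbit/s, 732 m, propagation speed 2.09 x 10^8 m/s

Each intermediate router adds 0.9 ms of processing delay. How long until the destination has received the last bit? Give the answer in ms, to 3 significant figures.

L = 4000 × 8 = 32000 bits.
Transmission delay per hop = L/R = 32000/13000000 = 2.46154 ms; 2 hops → 4.92308 ms.
Propagation delays (d/s per hop): 0.00806452, 0.00350239 ms; sum = 0.0115669 ms.
Processing at 1 router(s): 1 × 0.9 ms = 0.9 ms.
End-to-end = 5.83 ms.

5.83 ms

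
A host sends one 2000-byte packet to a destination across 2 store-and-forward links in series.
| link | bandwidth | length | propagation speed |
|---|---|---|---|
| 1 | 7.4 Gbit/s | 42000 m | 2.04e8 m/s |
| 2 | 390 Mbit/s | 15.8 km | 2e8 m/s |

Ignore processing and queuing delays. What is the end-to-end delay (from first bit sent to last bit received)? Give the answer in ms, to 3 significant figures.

L = 2000 × 8 = 16000 bits.
Transmission delays (L/R per hop): 0.00216216, 0.0410256 ms; sum = 0.0431878 ms.
Propagation delays (d/s per hop): 0.205882, 0.079 ms; sum = 0.284882 ms.
End-to-end = 0.328 ms.

0.328 ms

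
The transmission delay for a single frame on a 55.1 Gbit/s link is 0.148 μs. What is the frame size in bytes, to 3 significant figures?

1020 bytes

L = R × t_tx = 55100000000 b/s × 1.48e-07 s = 8154.8 bits.
In bytes: 8154.8 / 8 = 1020 bytes.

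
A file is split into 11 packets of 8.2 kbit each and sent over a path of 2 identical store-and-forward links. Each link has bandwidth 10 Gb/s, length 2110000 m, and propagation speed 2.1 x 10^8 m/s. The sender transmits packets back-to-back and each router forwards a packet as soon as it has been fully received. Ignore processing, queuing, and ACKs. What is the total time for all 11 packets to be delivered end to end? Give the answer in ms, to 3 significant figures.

20.1 ms

Per-hop transmission t_tx = L/R = 8200/10000000000 = 0.00082 ms.
Per-hop propagation t_prop = 2110000/210000000 = 10.0476 ms.
Pipeline fill: first packet needs 2·t_tx to clear all hops; remaining 10 packets each add one t_tx.
Total = (2+11-1)·t_tx + 2·t_prop = 12·0.00082 + 2·10.0476 = 20.1 ms.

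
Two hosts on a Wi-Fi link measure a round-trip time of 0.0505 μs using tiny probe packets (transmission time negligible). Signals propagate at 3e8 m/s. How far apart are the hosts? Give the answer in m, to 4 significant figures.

7.575 m

One-way propagation = RTT/2 = 0.02525 μs.
d = s × t = 300000000 × 2.525e-08 = 7.575 m.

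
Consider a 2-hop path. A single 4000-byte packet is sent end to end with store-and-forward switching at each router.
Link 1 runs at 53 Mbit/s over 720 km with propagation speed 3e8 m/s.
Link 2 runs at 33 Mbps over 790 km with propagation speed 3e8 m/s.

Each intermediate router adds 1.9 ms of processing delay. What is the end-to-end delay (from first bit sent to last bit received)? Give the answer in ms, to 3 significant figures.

L = 4000 × 8 = 32000 bits.
Transmission delays (L/R per hop): 0.603774, 0.969697 ms; sum = 1.57347 ms.
Propagation delays (d/s per hop): 2.4, 2.63333 ms; sum = 5.03333 ms.
Processing at 1 router(s): 1 × 1.9 ms = 1.9 ms.
End-to-end = 8.51 ms.

8.51 ms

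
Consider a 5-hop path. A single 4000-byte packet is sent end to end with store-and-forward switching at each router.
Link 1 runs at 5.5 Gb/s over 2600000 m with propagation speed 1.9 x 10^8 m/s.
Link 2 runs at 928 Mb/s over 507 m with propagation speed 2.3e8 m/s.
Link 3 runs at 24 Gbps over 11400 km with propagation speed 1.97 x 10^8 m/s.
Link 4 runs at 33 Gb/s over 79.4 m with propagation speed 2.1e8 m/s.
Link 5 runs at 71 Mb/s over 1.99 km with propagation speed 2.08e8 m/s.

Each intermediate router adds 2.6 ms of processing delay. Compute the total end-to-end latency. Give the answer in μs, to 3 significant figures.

L = 4000 × 8 = 32000 bits.
Transmission delays (L/R per hop): 5.81818, 34.4828, 1.33333, 0.969697, 450.704 μs; sum = 493.308 μs.
Propagation delays (d/s per hop): 13684.2, 2.20435, 57868, 0.378095, 9.56731 μs; sum = 71564.4 μs.
Processing at 4 router(s): 4 × 2.6 ms = 10400 μs.
End-to-end = 82500 μs.

82500 μs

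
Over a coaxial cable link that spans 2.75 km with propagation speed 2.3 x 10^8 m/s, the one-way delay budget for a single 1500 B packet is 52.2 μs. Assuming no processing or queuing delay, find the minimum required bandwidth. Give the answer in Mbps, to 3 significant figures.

L = 12000 bits.
Propagation delay = 2750 / 2.3e+08 = 11.9565 μs.
Transmission budget = 52.2 − 11.9565 = 40.2435 μs.
R ≥ L / t_tx = 12000 bits / 4.02435e-05 s = 298 Mbps.

298 Mbps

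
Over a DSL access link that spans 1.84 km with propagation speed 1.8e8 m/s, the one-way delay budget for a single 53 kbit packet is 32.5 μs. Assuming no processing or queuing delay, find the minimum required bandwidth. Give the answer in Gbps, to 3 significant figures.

2.38 Gbps

Propagation delay = 1840 / 180000000 = 10.2222 μs.
Transmission budget = 32.5 − 10.2222 = 22.2778 μs.
R ≥ L / t_tx = 53000 bits / 2.22778e-05 s = 2.38 Gbps.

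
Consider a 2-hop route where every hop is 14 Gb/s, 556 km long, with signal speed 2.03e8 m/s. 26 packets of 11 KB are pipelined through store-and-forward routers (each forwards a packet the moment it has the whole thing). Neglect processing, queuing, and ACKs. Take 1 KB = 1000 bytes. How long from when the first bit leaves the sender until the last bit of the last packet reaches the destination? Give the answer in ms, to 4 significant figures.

Per-hop transmission t_tx = L/R = 88000/14000000000 = 0.00628571 ms.
Per-hop propagation t_prop = 556000/2.03e+08 = 2.73892 ms.
Pipeline fill: first packet needs 2·t_tx to clear all hops; remaining 25 packets each add one t_tx.
Total = (2+26-1)·t_tx + 2·t_prop = 27·0.00628571 + 2·2.73892 = 5.648 ms.

5.648 ms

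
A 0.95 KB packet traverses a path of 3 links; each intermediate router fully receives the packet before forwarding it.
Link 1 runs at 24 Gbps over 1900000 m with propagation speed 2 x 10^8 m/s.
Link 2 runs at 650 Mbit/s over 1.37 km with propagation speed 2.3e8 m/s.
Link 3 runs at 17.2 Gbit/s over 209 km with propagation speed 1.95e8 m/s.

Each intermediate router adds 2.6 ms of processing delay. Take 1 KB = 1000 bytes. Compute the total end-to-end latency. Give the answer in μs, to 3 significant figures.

15800 μs

L = 7600 bits.
Transmission delays (L/R per hop): 0.316667, 11.6923, 0.44186 μs; sum = 12.4508 μs.
Propagation delays (d/s per hop): 9500, 5.95652, 1071.79 μs; sum = 10577.8 μs.
Processing at 2 router(s): 2 × 2.6 ms = 5200 μs.
End-to-end = 15800 μs.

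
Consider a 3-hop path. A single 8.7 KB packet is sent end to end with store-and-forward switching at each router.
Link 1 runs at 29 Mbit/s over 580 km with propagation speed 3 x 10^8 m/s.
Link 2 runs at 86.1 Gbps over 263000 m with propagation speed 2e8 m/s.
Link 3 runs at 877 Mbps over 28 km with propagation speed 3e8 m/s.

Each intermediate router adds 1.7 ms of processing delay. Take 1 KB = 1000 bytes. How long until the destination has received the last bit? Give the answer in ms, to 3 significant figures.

9.22 ms

L = 69600 bits.
Transmission delays (L/R per hop): 2.4, 0.000808362, 0.0793615 ms; sum = 2.48017 ms.
Propagation delays (d/s per hop): 1.93333, 1.315, 0.0933333 ms; sum = 3.34167 ms.
Processing at 2 router(s): 2 × 1.7 ms = 3.4 ms.
End-to-end = 9.22 ms.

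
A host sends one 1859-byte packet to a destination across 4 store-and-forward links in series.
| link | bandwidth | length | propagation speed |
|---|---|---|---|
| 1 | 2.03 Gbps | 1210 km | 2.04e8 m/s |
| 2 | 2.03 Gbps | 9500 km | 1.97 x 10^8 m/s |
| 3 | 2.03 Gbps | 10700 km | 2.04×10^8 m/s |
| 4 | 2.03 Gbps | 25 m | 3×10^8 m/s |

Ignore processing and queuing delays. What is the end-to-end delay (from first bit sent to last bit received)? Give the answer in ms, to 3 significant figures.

107 ms

L = 1859 × 8 = 14872 bits.
Transmission delay per hop = L/R = 14872/2.03e+09 = 0.00732611 ms; 4 hops → 0.0293044 ms.
Propagation delays (d/s per hop): 5.93137, 48.2234, 52.451, 8.33333e-05 ms; sum = 106.606 ms.
End-to-end = 107 ms.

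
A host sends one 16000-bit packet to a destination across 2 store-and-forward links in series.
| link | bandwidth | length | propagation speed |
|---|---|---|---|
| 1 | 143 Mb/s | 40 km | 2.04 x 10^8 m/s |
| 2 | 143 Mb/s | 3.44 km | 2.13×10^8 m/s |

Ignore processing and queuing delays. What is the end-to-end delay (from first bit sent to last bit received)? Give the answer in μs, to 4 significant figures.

Transmission delay per hop = L/R = 16000/143000000 = 111.888 μs; 2 hops → 223.776 μs.
Propagation delays (d/s per hop): 196.078, 16.1502 μs; sum = 212.229 μs.
End-to-end = 436.0 μs.

436.0 μs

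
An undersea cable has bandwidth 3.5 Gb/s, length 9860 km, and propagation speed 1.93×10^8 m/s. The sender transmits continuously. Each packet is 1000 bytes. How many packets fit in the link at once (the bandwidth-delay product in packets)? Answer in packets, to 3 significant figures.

Propagation delay = 9860000 / 193000000 = 0.0510881 s.
BDP = R × t_prop = 3500000000 × 0.0510881 = 178808000 bits.
In packets of 8000 bits: 22400 packets.

22400 packets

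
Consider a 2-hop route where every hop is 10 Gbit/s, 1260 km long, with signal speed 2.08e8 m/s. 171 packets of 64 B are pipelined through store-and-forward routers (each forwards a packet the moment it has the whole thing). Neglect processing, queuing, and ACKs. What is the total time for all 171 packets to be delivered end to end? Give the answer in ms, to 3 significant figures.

Per-hop transmission t_tx = L/R = 512/10000000000 = 5.12e-05 ms.
Per-hop propagation t_prop = 1260000/208000000 = 6.05769 ms.
Pipeline fill: first packet needs 2·t_tx to clear all hops; remaining 170 packets each add one t_tx.
Total = (2+171-1)·t_tx + 2·t_prop = 172·5.12e-05 + 2·6.05769 = 12.1 ms.

12.1 ms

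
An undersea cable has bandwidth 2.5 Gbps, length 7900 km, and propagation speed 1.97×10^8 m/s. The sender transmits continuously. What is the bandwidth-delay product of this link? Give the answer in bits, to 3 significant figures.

Propagation delay = 7900000 / 197000000 = 0.0401015 s.
BDP = R × t_prop = 2500000000 × 0.0401015 = 100254000 bits.

100000000 bits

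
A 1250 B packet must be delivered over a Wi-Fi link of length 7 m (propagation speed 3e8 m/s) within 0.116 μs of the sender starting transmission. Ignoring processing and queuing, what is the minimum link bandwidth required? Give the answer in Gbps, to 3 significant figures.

108 Gbps

L = 10000 bits.
Propagation delay = 7 / 300000000 = 0.0233333 μs.
Transmission budget = 0.116 − 0.0233333 = 0.0926667 μs.
R ≥ L / t_tx = 10000 bits / 9.26667e-08 s = 108 Gbps.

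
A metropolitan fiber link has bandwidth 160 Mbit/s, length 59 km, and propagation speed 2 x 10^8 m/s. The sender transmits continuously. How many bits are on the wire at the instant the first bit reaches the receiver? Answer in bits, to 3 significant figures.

47200 bits

Propagation delay = 59000 / 200000000 = 0.000295 s.
BDP = R × t_prop = 160000000 × 0.000295 = 47200 bits.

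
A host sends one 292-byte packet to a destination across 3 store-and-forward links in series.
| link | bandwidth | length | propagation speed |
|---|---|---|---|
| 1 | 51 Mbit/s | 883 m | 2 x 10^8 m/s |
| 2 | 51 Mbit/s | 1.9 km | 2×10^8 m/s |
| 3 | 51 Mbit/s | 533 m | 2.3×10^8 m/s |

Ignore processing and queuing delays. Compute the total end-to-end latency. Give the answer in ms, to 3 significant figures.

L = 292 × 8 = 2336 bits.
Transmission delay per hop = L/R = 2336/51000000 = 0.0458039 ms; 3 hops → 0.137412 ms.
Propagation delays (d/s per hop): 0.004415, 0.0095, 0.00231739 ms; sum = 0.0162324 ms.
End-to-end = 0.154 ms.

0.154 ms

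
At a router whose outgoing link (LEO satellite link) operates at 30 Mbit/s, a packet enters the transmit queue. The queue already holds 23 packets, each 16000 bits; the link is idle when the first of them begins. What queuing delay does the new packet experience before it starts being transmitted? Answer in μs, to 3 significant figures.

12300 μs

Each queued packet: L/R = 16000/30000000 = 533.333 μs.
23 queued → 12266.7 μs.
Queuing delay = 12300 μs.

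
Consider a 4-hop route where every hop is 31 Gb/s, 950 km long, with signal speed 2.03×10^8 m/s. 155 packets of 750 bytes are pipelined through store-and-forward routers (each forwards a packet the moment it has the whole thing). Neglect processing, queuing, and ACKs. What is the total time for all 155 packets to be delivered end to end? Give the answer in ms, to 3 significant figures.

18.7 ms

Per-hop transmission t_tx = L/R = 6000/31000000000 = 0.000193548 ms.
Per-hop propagation t_prop = 950000/2.03e+08 = 4.6798 ms.
Pipeline fill: first packet needs 4·t_tx to clear all hops; remaining 154 packets each add one t_tx.
Total = (4+155-1)·t_tx + 4·t_prop = 158·0.000193548 + 4·4.6798 = 18.7 ms.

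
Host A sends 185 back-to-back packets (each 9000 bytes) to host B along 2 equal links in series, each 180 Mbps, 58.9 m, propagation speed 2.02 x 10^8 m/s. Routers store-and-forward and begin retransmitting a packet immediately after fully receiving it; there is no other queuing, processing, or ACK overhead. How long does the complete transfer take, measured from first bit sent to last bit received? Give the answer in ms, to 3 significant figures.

Per-hop transmission t_tx = L/R = 72000/180000000 = 0.4 ms.
Per-hop propagation t_prop = 58.9/202000000 = 0.000291584 ms.
Pipeline fill: first packet needs 2·t_tx to clear all hops; remaining 184 packets each add one t_tx.
Total = (2+185-1)·t_tx + 2·t_prop = 186·0.4 + 2·0.000291584 = 74.4 ms.

74.4 ms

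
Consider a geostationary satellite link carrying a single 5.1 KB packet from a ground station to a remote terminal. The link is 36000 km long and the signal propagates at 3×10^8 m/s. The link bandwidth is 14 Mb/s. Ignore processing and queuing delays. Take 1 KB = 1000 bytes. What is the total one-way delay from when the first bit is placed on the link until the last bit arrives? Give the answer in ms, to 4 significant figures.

122.9 ms

L = 40800 bits.
Transmission delay = L/R = 40800 / 14000000 = 2.91429 ms.
Propagation delay = d/s = 36000000 m / 300000000 m/s = 120 ms.
Total = 122.9 ms.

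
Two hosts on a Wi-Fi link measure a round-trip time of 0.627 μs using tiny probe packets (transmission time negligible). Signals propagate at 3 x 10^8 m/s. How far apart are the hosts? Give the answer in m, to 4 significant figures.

94.05 m

One-way propagation = RTT/2 = 0.3135 μs.
d = s × t = 300000000 × 3.135e-07 = 94.05 m.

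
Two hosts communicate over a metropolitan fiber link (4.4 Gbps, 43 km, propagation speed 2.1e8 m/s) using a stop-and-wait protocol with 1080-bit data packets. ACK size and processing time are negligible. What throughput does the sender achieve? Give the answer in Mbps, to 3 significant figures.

2.64 Mbps

t_tx = L/R = 1080/4400000000 = 2.45455e-07 s.
t_prop = 43000/210000000 = 0.000204762 s; RTT = 0.000409524 s.
Cycle = t_tx + RTT = 0.000409769 s.
Throughput = L / cycle = 1080 / 0.000409769 = 2.64 Mbps.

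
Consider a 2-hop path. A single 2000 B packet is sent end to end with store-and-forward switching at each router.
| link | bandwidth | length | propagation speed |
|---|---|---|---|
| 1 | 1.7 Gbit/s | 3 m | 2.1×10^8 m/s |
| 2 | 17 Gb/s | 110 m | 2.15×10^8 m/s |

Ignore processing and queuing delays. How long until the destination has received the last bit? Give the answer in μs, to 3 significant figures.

10.9 μs

L = 2000 × 8 = 16000 bits.
Transmission delays (L/R per hop): 9.41176, 0.941176 μs; sum = 10.3529 μs.
Propagation delays (d/s per hop): 0.0142857, 0.511628 μs; sum = 0.525914 μs.
End-to-end = 10.9 μs.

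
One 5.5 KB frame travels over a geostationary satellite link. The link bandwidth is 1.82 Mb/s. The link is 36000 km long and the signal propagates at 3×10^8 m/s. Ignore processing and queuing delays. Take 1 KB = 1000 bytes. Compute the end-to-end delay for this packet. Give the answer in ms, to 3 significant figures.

L = 44000 bits.
Transmission delay = L/R = 44000 / 1820000 = 24.1758 ms.
Propagation delay = d/s = 36000000 m / 300000000 m/s = 120 ms.
Total = 144 ms.

144 ms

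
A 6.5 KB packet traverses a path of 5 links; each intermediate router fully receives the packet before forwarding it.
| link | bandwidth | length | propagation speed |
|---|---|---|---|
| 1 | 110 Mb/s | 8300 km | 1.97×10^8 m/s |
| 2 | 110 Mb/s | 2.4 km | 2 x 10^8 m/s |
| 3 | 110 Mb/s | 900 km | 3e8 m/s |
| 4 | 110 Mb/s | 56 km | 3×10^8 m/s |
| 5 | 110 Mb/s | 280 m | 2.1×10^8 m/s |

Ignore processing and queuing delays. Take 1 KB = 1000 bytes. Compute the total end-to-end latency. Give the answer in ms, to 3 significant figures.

L = 52000 bits.
Transmission delay per hop = L/R = 52000/110000000 = 0.472727 ms; 5 hops → 2.36364 ms.
Propagation delays (d/s per hop): 42.132, 0.012, 3, 0.186667, 0.00133333 ms; sum = 45.332 ms.
End-to-end = 47.7 ms.

47.7 ms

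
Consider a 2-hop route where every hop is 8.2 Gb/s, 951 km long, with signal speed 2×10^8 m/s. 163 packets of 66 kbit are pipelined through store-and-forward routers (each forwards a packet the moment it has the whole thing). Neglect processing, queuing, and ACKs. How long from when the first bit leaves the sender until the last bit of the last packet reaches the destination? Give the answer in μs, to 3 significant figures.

Per-hop transmission t_tx = L/R = 66000/8.2e+09 = 8.04878 μs.
Per-hop propagation t_prop = 951000/200000000 = 4755 μs.
Pipeline fill: first packet needs 2·t_tx to clear all hops; remaining 162 packets each add one t_tx.
Total = (2+163-1)·t_tx + 2·t_prop = 164·8.04878 + 2·4755 = 10800 μs.

10800 μs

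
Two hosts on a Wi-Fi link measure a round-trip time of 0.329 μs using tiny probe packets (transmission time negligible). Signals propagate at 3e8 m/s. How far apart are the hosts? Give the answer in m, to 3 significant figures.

49.4 m

One-way propagation = RTT/2 = 0.1645 μs.
d = s × t = 300000000 × 1.645e-07 = 49.4 m.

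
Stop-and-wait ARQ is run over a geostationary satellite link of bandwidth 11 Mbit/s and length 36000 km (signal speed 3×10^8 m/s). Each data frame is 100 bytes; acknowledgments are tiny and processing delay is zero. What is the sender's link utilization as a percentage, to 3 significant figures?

0.0303 %

t_tx = L/R = 800/11000000 = 7.27273e-05 s.
t_prop = 36000000/300000000 = 0.12 s; RTT = 0.24 s.
Cycle = t_tx + RTT = 0.240073 s.
Utilization = t_tx / cycle = 7.27273e-05/0.240073 = 0.0303 %.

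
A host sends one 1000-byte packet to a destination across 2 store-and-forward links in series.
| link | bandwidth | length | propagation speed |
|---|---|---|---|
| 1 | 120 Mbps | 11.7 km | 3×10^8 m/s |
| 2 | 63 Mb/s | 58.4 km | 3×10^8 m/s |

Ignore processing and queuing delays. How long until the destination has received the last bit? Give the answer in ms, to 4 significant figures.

L = 1000 × 8 = 8000 bits.
Transmission delays (L/R per hop): 0.0666667, 0.126984 ms; sum = 0.193651 ms.
Propagation delays (d/s per hop): 0.039, 0.194667 ms; sum = 0.233667 ms.
End-to-end = 0.4273 ms.

0.4273 ms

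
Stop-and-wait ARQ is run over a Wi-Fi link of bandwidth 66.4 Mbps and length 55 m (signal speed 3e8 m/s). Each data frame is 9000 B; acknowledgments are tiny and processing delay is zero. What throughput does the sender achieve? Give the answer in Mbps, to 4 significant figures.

66.38 Mbps

t_tx = L/R = 72000/6.64e+07 = 0.00108434 s.
t_prop = 55/300000000 = 1.83333e-07 s; RTT = 3.66667e-07 s.
Cycle = t_tx + RTT = 0.0010847 s.
Throughput = L / cycle = 72000 / 0.0010847 = 66.38 Mbps.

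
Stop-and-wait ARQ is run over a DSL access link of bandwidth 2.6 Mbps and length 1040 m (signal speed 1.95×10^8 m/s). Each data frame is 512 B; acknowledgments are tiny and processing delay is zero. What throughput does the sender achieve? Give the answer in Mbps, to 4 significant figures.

t_tx = L/R = 4096/2600000 = 0.00157538 s.
t_prop = 1040/195000000 = 5.33333e-06 s; RTT = 1.06667e-05 s.
Cycle = t_tx + RTT = 0.00158605 s.
Throughput = L / cycle = 4096 / 0.00158605 = 2.583 Mbps.

2.583 Mbps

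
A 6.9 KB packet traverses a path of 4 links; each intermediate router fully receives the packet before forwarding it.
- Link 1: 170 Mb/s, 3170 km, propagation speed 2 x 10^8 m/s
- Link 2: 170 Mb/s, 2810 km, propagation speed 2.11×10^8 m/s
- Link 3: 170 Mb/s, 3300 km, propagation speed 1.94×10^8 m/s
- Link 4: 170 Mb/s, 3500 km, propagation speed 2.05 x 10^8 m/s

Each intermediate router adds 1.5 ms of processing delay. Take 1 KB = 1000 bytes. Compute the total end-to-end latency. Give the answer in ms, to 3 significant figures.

69.0 ms

L = 55200 bits.
Transmission delay per hop = L/R = 55200/170000000 = 0.324706 ms; 4 hops → 1.29882 ms.
Propagation delays (d/s per hop): 15.85, 13.3175, 17.0103, 17.0732 ms; sum = 63.251 ms.
Processing at 3 router(s): 3 × 1.5 ms = 4.5 ms.
End-to-end = 69.0 ms.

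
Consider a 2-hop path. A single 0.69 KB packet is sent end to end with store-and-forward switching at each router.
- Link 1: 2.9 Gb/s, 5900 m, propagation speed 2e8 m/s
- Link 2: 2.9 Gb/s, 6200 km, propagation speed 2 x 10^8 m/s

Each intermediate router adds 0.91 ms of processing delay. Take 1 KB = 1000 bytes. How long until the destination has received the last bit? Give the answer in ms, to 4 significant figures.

L = 5520 bits.
Transmission delay per hop = L/R = 5520/2900000000 = 0.00190345 ms; 2 hops → 0.0038069 ms.
Propagation delays (d/s per hop): 0.0295, 31 ms; sum = 31.0295 ms.
Processing at 1 router(s): 1 × 0.91 ms = 0.91 ms.
End-to-end = 31.94 ms.

31.94 ms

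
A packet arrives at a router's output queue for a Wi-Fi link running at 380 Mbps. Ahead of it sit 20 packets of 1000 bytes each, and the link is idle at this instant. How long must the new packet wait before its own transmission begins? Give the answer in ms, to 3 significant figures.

Each queued packet: L/R = 8000/380000000 = 0.0210526 ms.
20 queued → 0.421053 ms.
Queuing delay = 0.421 ms.

0.421 ms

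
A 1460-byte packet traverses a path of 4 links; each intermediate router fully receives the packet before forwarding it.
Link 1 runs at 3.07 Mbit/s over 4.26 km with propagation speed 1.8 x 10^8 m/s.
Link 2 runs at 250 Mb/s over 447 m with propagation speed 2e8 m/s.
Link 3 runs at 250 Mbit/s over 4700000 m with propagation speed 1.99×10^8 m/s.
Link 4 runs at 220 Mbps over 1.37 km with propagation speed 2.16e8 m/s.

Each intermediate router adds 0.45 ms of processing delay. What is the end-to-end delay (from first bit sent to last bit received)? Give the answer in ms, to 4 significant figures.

28.95 ms

L = 1460 × 8 = 11680 bits.
Transmission delays (L/R per hop): 3.80456, 0.04672, 0.04672, 0.0530909 ms; sum = 3.95109 ms.
Propagation delays (d/s per hop): 0.0236667, 0.002235, 23.6181, 0.00634259 ms; sum = 23.6503 ms.
Processing at 3 router(s): 3 × 0.45 ms = 1.35 ms.
End-to-end = 28.95 ms.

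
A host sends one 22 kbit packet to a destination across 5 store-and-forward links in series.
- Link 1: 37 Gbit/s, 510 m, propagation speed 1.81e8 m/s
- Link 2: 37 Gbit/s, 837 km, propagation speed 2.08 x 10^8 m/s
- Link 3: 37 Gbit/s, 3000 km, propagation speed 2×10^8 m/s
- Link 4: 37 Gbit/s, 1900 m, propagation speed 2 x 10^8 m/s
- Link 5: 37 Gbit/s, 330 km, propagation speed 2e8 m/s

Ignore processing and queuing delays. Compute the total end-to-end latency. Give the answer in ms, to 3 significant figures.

L = 22000 bits.
Transmission delay per hop = L/R = 22000/37000000000 = 0.000594595 ms; 5 hops → 0.00297297 ms.
Propagation delays (d/s per hop): 0.00281768, 4.02404, 15, 0.0095, 1.65 ms; sum = 20.6864 ms.
End-to-end = 20.7 ms.

20.7 ms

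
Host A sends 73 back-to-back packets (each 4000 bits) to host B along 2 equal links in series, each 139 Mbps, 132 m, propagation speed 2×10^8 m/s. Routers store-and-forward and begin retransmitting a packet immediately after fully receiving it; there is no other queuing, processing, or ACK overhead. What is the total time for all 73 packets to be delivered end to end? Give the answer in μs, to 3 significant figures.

Per-hop transmission t_tx = L/R = 4000/139000000 = 28.777 μs.
Per-hop propagation t_prop = 132/200000000 = 0.66 μs.
Pipeline fill: first packet needs 2·t_tx to clear all hops; remaining 72 packets each add one t_tx.
Total = (2+73-1)·t_tx + 2·t_prop = 74·28.777 + 2·0.66 = 2130 μs.

2130 μs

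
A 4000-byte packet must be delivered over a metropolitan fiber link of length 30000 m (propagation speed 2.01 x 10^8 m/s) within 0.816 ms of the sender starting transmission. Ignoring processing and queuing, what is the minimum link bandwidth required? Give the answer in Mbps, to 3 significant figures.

L = 32000 bits.
Propagation delay = 30000 / 2.01e+08 = 0.149254 ms.
Transmission budget = 0.816 − 0.149254 = 0.666746 ms.
R ≥ L / t_tx = 32000 bits / 0.000666746 s = 48.0 Mbps.

48.0 Mbps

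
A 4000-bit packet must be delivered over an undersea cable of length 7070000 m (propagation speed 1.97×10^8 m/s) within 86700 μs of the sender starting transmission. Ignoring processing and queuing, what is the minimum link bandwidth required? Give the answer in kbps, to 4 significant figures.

Propagation delay = 7070000 / 197000000 = 35888.3 μs.
Transmission budget = 86700 − 35888.3 = 50811.7 μs.
R ≥ L / t_tx = 4000 bits / 0.0508117 s = 78.72 kbps.

78.72 kbps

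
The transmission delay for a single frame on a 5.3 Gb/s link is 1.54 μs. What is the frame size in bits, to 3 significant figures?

L = R × t_tx = 5300000000 b/s × 1.54e-06 s = 8162 bits.

8160 bits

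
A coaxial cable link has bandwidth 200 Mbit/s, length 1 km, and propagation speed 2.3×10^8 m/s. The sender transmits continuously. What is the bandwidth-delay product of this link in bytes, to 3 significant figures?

109 bytes

Propagation delay = 1000 / 2.3e+08 = 4.34783e-06 s.
BDP = R × t_prop = 200000000 × 4.34783e-06 = 869.565 bits.
In bytes: 869.565/8 = 109 bytes.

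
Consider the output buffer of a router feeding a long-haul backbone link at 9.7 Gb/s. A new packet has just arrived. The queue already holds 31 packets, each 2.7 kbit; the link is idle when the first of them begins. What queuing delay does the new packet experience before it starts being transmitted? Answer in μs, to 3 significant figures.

8.63 μs

Each queued packet: L/R = 2700/9700000000 = 0.278351 μs.
31 queued → 8.62887 μs.
Queuing delay = 8.63 μs.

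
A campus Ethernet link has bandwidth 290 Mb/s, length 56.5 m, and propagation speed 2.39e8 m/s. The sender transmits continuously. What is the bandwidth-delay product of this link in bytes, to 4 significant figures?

Propagation delay = 56.5 / 239000000 = 2.36402e-07 s.
BDP = R × t_prop = 290000000 × 2.36402e-07 = 68.5565 bits.
In bytes: 68.5565/8 = 8.570 bytes.

8.570 bytes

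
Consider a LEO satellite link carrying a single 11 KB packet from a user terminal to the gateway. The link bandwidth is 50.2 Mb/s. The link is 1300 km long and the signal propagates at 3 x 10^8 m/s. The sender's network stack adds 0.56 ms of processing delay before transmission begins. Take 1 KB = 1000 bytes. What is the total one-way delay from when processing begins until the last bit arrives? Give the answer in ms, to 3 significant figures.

6.65 ms

L = 88000 bits.
Transmission delay = L/R = 88000 / 50200000 = 1.75299 ms.
Propagation delay = d/s = 1300000 m / 300000000 m/s = 4.33333 ms.
Plus processing delay 0.56 ms = 0.56 ms.
Total = 6.65 ms.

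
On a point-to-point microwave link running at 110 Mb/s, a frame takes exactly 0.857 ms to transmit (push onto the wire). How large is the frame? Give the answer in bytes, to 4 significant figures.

11780 bytes

L = R × t_tx = 110000000 b/s × 0.000857 s = 94270 bits.
In bytes: 94270 / 8 = 11780 bytes.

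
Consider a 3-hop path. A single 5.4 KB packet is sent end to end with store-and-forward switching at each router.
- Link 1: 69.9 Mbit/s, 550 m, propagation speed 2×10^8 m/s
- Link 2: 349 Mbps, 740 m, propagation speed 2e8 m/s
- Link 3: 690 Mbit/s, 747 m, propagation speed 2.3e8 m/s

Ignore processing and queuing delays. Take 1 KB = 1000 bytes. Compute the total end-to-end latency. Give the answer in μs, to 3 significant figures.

L = 43200 bits.
Transmission delays (L/R per hop): 618.026, 123.782, 62.6087 μs; sum = 804.417 μs.
Propagation delays (d/s per hop): 2.75, 3.7, 3.24783 μs; sum = 9.69783 μs.
End-to-end = 814 μs.

814 μs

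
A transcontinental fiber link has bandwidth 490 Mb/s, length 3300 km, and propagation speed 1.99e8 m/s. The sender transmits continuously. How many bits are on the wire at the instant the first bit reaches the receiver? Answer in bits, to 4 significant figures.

8126000 bits

Propagation delay = 3300000 / 199000000 = 0.0165829 s.
BDP = R × t_prop = 490000000 × 0.0165829 = 8125630 bits.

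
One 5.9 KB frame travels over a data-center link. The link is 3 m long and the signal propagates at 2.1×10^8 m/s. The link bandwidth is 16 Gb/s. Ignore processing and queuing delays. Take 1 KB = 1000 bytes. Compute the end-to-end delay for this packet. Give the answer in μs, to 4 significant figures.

L = 47200 bits.
Transmission delay = L/R = 47200 / 16000000000 = 2.95 μs.
Propagation delay = d/s = 3 m / 210000000 m/s = 0.0142857 μs.
Total = 2.964 μs.

2.964 μs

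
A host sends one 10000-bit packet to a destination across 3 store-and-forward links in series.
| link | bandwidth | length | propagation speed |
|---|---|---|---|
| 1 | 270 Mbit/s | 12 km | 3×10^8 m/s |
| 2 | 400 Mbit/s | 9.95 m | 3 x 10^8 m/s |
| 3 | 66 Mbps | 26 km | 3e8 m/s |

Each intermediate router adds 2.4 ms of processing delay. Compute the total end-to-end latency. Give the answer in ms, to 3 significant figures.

5.14 ms

Transmission delays (L/R per hop): 0.037037, 0.025, 0.151515 ms; sum = 0.213552 ms.
Propagation delays (d/s per hop): 0.04, 3.31667e-05, 0.0866667 ms; sum = 0.1267 ms.
Processing at 2 router(s): 2 × 2.4 ms = 4.8 ms.
End-to-end = 5.14 ms.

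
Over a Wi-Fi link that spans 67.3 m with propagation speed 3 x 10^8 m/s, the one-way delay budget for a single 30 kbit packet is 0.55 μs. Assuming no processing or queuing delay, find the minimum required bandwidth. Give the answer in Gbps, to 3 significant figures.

Propagation delay = 67.3 / 300000000 = 0.224333 μs.
Transmission budget = 0.55 − 0.224333 = 0.325667 μs.
R ≥ L / t_tx = 30000 bits / 3.25667e-07 s = 92.1 Gbps.

92.1 Gbps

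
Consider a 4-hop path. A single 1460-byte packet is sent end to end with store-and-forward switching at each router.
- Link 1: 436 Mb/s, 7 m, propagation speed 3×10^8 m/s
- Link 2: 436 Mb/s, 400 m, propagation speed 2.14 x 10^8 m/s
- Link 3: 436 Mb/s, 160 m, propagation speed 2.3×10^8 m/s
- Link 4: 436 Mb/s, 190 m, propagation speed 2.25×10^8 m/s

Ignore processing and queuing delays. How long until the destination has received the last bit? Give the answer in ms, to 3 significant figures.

0.111 ms

L = 1460 × 8 = 11680 bits.
Transmission delay per hop = L/R = 11680/436000000 = 0.026789 ms; 4 hops → 0.107156 ms.
Propagation delays (d/s per hop): 2.33333e-05, 0.00186916, 0.000695652, 0.000844444 ms; sum = 0.00343259 ms.
End-to-end = 0.111 ms.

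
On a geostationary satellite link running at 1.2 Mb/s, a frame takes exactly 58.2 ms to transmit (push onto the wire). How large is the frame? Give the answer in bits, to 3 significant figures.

L = R × t_tx = 1200000 b/s × 0.0582 s = 69840 bits.

69800 bits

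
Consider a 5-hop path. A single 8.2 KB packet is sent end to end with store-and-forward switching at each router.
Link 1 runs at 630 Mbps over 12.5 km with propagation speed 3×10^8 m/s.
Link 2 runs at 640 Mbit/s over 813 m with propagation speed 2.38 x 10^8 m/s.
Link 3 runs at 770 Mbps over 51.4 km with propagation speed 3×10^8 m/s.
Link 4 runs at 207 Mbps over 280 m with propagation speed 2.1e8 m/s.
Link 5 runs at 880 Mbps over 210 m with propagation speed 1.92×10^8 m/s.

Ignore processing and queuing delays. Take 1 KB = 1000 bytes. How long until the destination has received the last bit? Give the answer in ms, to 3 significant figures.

0.902 ms

L = 65600 bits.
Transmission delays (L/R per hop): 0.104127, 0.1025, 0.0851948, 0.316908, 0.0745455 ms; sum = 0.683275 ms.
Propagation delays (d/s per hop): 0.0416667, 0.00341597, 0.171333, 0.00133333, 0.00109375 ms; sum = 0.218843 ms.
End-to-end = 0.902 ms.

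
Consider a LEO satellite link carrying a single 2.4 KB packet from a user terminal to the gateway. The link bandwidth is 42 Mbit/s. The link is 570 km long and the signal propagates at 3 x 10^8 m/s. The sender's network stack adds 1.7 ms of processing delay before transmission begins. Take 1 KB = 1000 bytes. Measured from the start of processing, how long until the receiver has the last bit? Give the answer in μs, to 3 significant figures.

4060 μs

L = 19200 bits.
Transmission delay = L/R = 19200 / 42000000 = 457.143 μs.
Propagation delay = d/s = 570000 m / 300000000 m/s = 1900 μs.
Plus processing delay 1.7 ms = 1700 μs.
Total = 4060 μs.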